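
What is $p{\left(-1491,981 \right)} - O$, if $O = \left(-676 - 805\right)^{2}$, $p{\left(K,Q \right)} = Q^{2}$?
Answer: $-1231000$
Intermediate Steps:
$O = 2193361$ ($O = \left(-1481\right)^{2} = 2193361$)
$p{\left(-1491,981 \right)} - O = 981^{2} - 2193361 = 962361 - 2193361 = -1231000$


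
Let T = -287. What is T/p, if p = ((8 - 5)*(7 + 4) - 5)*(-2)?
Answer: 41/8 ≈ 5.1250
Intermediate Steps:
p = -56 (p = (3*11 - 5)*(-2) = (33 - 5)*(-2) = 28*(-2) = -56)
T/p = -287/(-56) = -287*(-1/56) = 41/8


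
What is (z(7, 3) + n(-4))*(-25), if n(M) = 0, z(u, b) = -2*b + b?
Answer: 75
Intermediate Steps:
z(u, b) = -b
(z(7, 3) + n(-4))*(-25) = (-1*3 + 0)*(-25) = (-3 + 0)*(-25) = -3*(-25) = 75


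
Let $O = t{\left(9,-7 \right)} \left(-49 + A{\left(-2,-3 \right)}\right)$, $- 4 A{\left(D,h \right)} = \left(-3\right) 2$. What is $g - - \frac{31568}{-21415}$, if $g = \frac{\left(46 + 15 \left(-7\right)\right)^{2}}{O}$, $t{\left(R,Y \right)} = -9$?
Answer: $\frac{24420118}{3661965} \approx 6.6686$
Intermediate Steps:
$A{\left(D,h \right)} = \frac{3}{2}$ ($A{\left(D,h \right)} = - \frac{\left(-3\right) 2}{4} = \left(- \frac{1}{4}\right) \left(-6\right) = \frac{3}{2}$)
$O = \frac{855}{2}$ ($O = - 9 \left(-49 + \frac{3}{2}\right) = \left(-9\right) \left(- \frac{95}{2}\right) = \frac{855}{2} \approx 427.5$)
$g = \frac{6962}{855}$ ($g = \frac{\left(46 + 15 \left(-7\right)\right)^{2}}{\frac{855}{2}} = \left(46 - 105\right)^{2} \cdot \frac{2}{855} = \left(-59\right)^{2} \cdot \frac{2}{855} = 3481 \cdot \frac{2}{855} = \frac{6962}{855} \approx 8.1427$)
$g - - \frac{31568}{-21415} = \frac{6962}{855} - - \frac{31568}{-21415} = \frac{6962}{855} - \left(-31568\right) \left(- \frac{1}{21415}\right) = \frac{6962}{855} - \frac{31568}{21415} = \frac{24420118}{3661965}$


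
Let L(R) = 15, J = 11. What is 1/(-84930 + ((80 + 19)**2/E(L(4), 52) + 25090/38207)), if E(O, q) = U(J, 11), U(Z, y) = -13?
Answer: -38207/3273700559 ≈ -1.1671e-5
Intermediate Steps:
E(O, q) = -13
1/(-84930 + ((80 + 19)**2/E(L(4), 52) + 25090/38207)) = 1/(-84930 + ((80 + 19)**2/(-13) + 25090/38207)) = 1/(-84930 + (99**2*(-1/13) + 25090*(1/38207))) = 1/(-84930 + (9801*(-1/13) + 1930/2939)) = 1/(-84930 + (-9801/13 + 1930/2939)) = 1/(-84930 - 28780049/38207) = 1/(-3273700559/38207) = -38207/3273700559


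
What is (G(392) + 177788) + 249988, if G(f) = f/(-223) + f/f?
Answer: 95393879/223 ≈ 4.2778e+5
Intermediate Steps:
G(f) = 1 - f/223 (G(f) = f*(-1/223) + 1 = -f/223 + 1 = 1 - f/223)
(G(392) + 177788) + 249988 = ((1 - 1/223*392) + 177788) + 249988 = ((1 - 392/223) + 177788) + 249988 = (-169/223 + 177788) + 249988 = 39646555/223 + 249988 = 95393879/223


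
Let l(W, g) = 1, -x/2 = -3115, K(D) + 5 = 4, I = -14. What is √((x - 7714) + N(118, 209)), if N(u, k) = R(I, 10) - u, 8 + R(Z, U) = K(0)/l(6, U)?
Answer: 3*I*√179 ≈ 40.137*I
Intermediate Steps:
K(D) = -1 (K(D) = -5 + 4 = -1)
x = 6230 (x = -2*(-3115) = 6230)
R(Z, U) = -9 (R(Z, U) = -8 - 1/1 = -8 - 1*1 = -8 - 1 = -9)
N(u, k) = -9 - u
√((x - 7714) + N(118, 209)) = √((6230 - 7714) + (-9 - 1*118)) = √(-1484 + (-9 - 118)) = √(-1484 - 127) = √(-1611) = 3*I*√179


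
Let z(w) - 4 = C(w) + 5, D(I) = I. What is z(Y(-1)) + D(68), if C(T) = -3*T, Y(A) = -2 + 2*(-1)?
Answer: 89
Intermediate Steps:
Y(A) = -4 (Y(A) = -2 - 2 = -4)
z(w) = 9 - 3*w (z(w) = 4 + (-3*w + 5) = 4 + (5 - 3*w) = 9 - 3*w)
z(Y(-1)) + D(68) = (9 - 3*(-4)) + 68 = (9 + 12) + 68 = 21 + 68 = 89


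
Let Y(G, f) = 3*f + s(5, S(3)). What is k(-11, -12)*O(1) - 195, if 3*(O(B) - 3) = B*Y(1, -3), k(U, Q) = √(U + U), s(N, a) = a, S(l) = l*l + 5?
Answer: -195 + 14*I*√22/3 ≈ -195.0 + 21.889*I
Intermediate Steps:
S(l) = 5 + l² (S(l) = l² + 5 = 5 + l²)
k(U, Q) = √2*√U (k(U, Q) = √(2*U) = √2*√U)
Y(G, f) = 14 + 3*f (Y(G, f) = 3*f + (5 + 3²) = 3*f + (5 + 9) = 3*f + 14 = 14 + 3*f)
O(B) = 3 + 5*B/3 (O(B) = 3 + (B*(14 + 3*(-3)))/3 = 3 + (B*(14 - 9))/3 = 3 + (B*5)/3 = 3 + (5*B)/3 = 3 + 5*B/3)
k(-11, -12)*O(1) - 195 = (√2*√(-11))*(3 + (5/3)*1) - 195 = (√2*(I*√11))*(3 + 5/3) - 195 = (I*√22)*(14/3) - 195 = 14*I*√22/3 - 195 = -195 + 14*I*√22/3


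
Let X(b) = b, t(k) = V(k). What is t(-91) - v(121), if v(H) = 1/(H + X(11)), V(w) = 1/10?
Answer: 61/660 ≈ 0.092424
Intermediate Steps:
V(w) = 1/10
t(k) = 1/10
v(H) = 1/(11 + H) (v(H) = 1/(H + 11) = 1/(11 + H))
t(-91) - v(121) = 1/10 - 1/(11 + 121) = 1/10 - 1/132 = 61/660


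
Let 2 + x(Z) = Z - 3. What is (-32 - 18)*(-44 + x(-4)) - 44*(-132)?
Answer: 8458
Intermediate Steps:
x(Z) = -5 + Z (x(Z) = -2 + (Z - 3) = -2 + (-3 + Z) = -5 + Z)
(-32 - 18)*(-44 + x(-4)) - 44*(-132) = (-32 - 18)*(-44 + (-5 - 4)) - 44*(-132) = -50*(-44 - 9) + 5808 = -50*(-53) + 5808 = 2650 + 5808 = 8458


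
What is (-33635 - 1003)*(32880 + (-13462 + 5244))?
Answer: -854242356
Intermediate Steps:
(-33635 - 1003)*(32880 + (-13462 + 5244)) = -34638*(32880 - 8218) = -34638*24662 = -854242356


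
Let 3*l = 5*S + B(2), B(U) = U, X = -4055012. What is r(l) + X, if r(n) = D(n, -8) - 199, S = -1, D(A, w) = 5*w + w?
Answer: -4055259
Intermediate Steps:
D(A, w) = 6*w
l = -1 (l = (5*(-1) + 2)/3 = (-5 + 2)/3 = (⅓)*(-3) = -1)
r(n) = -247 (r(n) = 6*(-8) - 199 = -48 - 199 = -247)
r(l) + X = -247 - 4055012 = -4055259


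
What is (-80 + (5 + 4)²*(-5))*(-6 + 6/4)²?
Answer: -39285/4 ≈ -9821.3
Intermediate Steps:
(-80 + (5 + 4)²*(-5))*(-6 + 6/4)² = (-80 + 9²*(-5))*(-6 + 6*(¼))² = (-80 + 81*(-5))*(-6 + 3/2)² = (-80 - 405)*(-9/2)² = -485*81/4 = -39285/4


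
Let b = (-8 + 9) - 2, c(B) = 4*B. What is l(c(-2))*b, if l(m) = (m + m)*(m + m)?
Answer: -256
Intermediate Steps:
l(m) = 4*m² (l(m) = (2*m)*(2*m) = 4*m²)
b = -1 (b = 1 - 2 = -1)
l(c(-2))*b = (4*(4*(-2))²)*(-1) = (4*(-8)²)*(-1) = (4*64)*(-1) = 256*(-1) = -256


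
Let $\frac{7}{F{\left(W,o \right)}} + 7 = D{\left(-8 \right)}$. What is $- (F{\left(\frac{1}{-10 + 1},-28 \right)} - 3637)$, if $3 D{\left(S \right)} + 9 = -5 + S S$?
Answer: $\frac{105452}{29} \approx 3636.3$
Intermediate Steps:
$D{\left(S \right)} = - \frac{14}{3} + \frac{S^{2}}{3}$ ($D{\left(S \right)} = -3 + \frac{-5 + S S}{3} = -3 + \frac{-5 + S^{2}}{3} = -3 + \left(- \frac{5}{3} + \frac{S^{2}}{3}\right) = - \frac{14}{3} + \frac{S^{2}}{3}$)
$F{\left(W,o \right)} = \frac{21}{29}$ ($F{\left(W,o \right)} = \frac{7}{-7 - \left(\frac{14}{3} - \frac{\left(-8\right)^{2}}{3}\right)} = \frac{7}{-7 + \left(- \frac{14}{3} + \frac{1}{3} \cdot 64\right)} = \frac{7}{-7 + \left(- \frac{14}{3} + \frac{64}{3}\right)} = \frac{7}{-7 + \frac{50}{3}} = \frac{7}{\frac{29}{3}} = 7 \cdot \frac{3}{29} = \frac{21}{29}$)
$- (F{\left(\frac{1}{-10 + 1},-28 \right)} - 3637) = - (\frac{21}{29} - 3637) = \left(-1\right) \left(- \frac{105452}{29}\right) = \frac{105452}{29}$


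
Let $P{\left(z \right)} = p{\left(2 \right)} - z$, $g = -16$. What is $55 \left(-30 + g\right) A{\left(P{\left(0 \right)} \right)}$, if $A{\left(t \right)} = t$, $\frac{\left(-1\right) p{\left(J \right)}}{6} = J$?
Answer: $30360$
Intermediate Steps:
$p{\left(J \right)} = - 6 J$
$P{\left(z \right)} = -12 - z$ ($P{\left(z \right)} = \left(-6\right) 2 - z = -12 - z$)
$55 \left(-30 + g\right) A{\left(P{\left(0 \right)} \right)} = 55 \left(-30 - 16\right) \left(-12 - 0\right) = 55 \left(-46\right) \left(-12 + 0\right) = \left(-2530\right) \left(-12\right) = 30360$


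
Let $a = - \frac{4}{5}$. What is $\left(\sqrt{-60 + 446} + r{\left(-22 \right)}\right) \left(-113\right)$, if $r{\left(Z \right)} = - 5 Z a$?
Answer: $9944 - 113 \sqrt{386} \approx 7723.9$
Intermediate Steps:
$a = - \frac{4}{5}$ ($a = \left(-4\right) \frac{1}{5} = - \frac{4}{5} \approx -0.8$)
$r{\left(Z \right)} = 4 Z$ ($r{\left(Z \right)} = - 5 Z \left(- \frac{4}{5}\right) = 4 Z$)
$\left(\sqrt{-60 + 446} + r{\left(-22 \right)}\right) \left(-113\right) = \left(\sqrt{-60 + 446} + 4 \left(-22\right)\right) \left(-113\right) = \left(\sqrt{386} - 88\right) \left(-113\right) = \left(-88 + \sqrt{386}\right) \left(-113\right) = 9944 - 113 \sqrt{386}$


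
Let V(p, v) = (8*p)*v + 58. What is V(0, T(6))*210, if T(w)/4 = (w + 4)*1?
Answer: 12180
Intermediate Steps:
T(w) = 16 + 4*w (T(w) = 4*((w + 4)*1) = 4*((4 + w)*1) = 4*(4 + w) = 16 + 4*w)
V(p, v) = 58 + 8*p*v (V(p, v) = 8*p*v + 58 = 58 + 8*p*v)
V(0, T(6))*210 = (58 + 8*0*(16 + 4*6))*210 = (58 + 8*0*(16 + 24))*210 = (58 + 8*0*40)*210 = (58 + 0)*210 = 58*210 = 12180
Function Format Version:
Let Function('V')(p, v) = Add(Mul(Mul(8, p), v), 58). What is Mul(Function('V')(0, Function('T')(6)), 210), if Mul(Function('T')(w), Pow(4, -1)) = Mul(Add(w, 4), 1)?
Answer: 12180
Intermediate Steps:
Function('T')(w) = Add(16, Mul(4, w)) (Function('T')(w) = Mul(4, Mul(Add(w, 4), 1)) = Mul(4, Mul(Add(4, w), 1)) = Mul(4, Add(4, w)) = Add(16, Mul(4, w)))
Function('V')(p, v) = Add(58, Mul(8, p, v)) (Function('V')(p, v) = Add(Mul(8, p, v), 58) = Add(58, Mul(8, p, v)))
Mul(Function('V')(0, Function('T')(6)), 210) = Mul(Add(58, Mul(8, 0, Add(16, Mul(4, 6)))), 210) = Mul(Add(58, Mul(8, 0, Add(16, 24))), 210) = Mul(Add(58, Mul(8, 0, 40)), 210) = Mul(Add(58, 0), 210) = Mul(58, 210) = 12180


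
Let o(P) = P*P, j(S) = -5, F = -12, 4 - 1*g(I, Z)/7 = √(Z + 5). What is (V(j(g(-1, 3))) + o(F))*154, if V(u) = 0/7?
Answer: 22176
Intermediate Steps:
g(I, Z) = 28 - 7*√(5 + Z) (g(I, Z) = 28 - 7*√(Z + 5) = 28 - 7*√(5 + Z))
o(P) = P²
V(u) = 0 (V(u) = 0*(⅐) = 0)
(V(j(g(-1, 3))) + o(F))*154 = (0 + (-12)²)*154 = (0 + 144)*154 = 144*154 = 22176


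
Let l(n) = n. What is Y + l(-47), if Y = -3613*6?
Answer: -21725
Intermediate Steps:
Y = -21678
Y + l(-47) = -21678 - 47 = -21725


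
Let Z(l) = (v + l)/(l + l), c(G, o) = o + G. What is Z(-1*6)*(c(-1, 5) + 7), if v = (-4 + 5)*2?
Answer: 11/3 ≈ 3.6667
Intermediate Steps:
v = 2 (v = 1*2 = 2)
c(G, o) = G + o
Z(l) = (2 + l)/(2*l) (Z(l) = (2 + l)/(l + l) = (2 + l)/((2*l)) = (2 + l)*(1/(2*l)) = (2 + l)/(2*l))
Z(-1*6)*(c(-1, 5) + 7) = ((2 - 1*6)/(2*((-1*6))))*((-1 + 5) + 7) = ((½)*(2 - 6)/(-6))*(4 + 7) = ((½)*(-⅙)*(-4))*11 = (⅓)*11 = 11/3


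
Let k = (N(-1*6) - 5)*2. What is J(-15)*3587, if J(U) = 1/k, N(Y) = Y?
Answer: -3587/22 ≈ -163.05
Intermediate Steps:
k = -22 (k = (-1*6 - 5)*2 = (-6 - 5)*2 = -11*2 = -22)
J(U) = -1/22 (J(U) = 1/(-22) = -1/22)
J(-15)*3587 = -1/22*3587 = -3587/22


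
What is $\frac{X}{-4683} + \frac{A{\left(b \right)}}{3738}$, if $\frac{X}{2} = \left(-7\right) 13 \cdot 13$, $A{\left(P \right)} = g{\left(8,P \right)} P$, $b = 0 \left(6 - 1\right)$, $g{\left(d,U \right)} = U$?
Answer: $\frac{338}{669} \approx 0.50523$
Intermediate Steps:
$b = 0$ ($b = 0 \cdot 5 = 0$)
$A{\left(P \right)} = P^{2}$ ($A{\left(P \right)} = P P = P^{2}$)
$X = -2366$ ($X = 2 \left(-7\right) 13 \cdot 13 = 2 \left(\left(-91\right) 13\right) = 2 \left(-1183\right) = -2366$)
$\frac{X}{-4683} + \frac{A{\left(b \right)}}{3738} = - \frac{2366}{-4683} + \frac{0^{2}}{3738} = \left(-2366\right) \left(- \frac{1}{4683}\right) + 0 \cdot \frac{1}{3738} = \frac{338}{669} + 0 = \frac{338}{669}$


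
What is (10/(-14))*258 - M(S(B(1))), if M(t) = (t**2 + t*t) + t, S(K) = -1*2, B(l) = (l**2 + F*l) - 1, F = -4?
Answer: -1332/7 ≈ -190.29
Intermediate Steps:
B(l) = -1 + l**2 - 4*l (B(l) = (l**2 - 4*l) - 1 = -1 + l**2 - 4*l)
S(K) = -2
M(t) = t + 2*t**2 (M(t) = (t**2 + t**2) + t = 2*t**2 + t = t + 2*t**2)
(10/(-14))*258 - M(S(B(1))) = (10/(-14))*258 - (-2)*(1 + 2*(-2)) = (10*(-1/14))*258 - (-2)*(1 - 4) = -5/7*258 - (-2)*(-3) = -1290/7 - 1*6 = -1290/7 - 6 = -1332/7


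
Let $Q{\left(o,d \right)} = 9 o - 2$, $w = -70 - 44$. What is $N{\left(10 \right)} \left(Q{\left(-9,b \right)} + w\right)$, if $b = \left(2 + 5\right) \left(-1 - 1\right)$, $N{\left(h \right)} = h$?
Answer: $-1970$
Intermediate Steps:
$b = -14$ ($b = 7 \left(-2\right) = -14$)
$w = -114$ ($w = -70 - 44 = -114$)
$Q{\left(o,d \right)} = -2 + 9 o$
$N{\left(10 \right)} \left(Q{\left(-9,b \right)} + w\right) = 10 \left(\left(-2 + 9 \left(-9\right)\right) - 114\right) = 10 \left(\left(-2 - 81\right) - 114\right) = 10 \left(-83 - 114\right) = 10 \left(-197\right) = -1970$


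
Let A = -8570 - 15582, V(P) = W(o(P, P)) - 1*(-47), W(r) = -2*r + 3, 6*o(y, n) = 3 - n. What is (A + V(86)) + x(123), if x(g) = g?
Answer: -71854/3 ≈ -23951.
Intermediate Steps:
o(y, n) = 1/2 - n/6 (o(y, n) = (3 - n)/6 = 1/2 - n/6)
W(r) = 3 - 2*r
V(P) = 49 + P/3 (V(P) = (3 - 2*(1/2 - P/6)) - 1*(-47) = (3 + (-1 + P/3)) + 47 = (2 + P/3) + 47 = 49 + P/3)
A = -24152
(A + V(86)) + x(123) = (-24152 + (49 + (1/3)*86)) + 123 = (-24152 + (49 + 86/3)) + 123 = (-24152 + 233/3) + 123 = -72223/3 + 123 = -71854/3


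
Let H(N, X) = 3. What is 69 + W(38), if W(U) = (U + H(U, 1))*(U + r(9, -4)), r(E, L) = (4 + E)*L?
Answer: -505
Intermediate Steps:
r(E, L) = L*(4 + E)
W(U) = (-52 + U)*(3 + U) (W(U) = (U + 3)*(U - 4*(4 + 9)) = (3 + U)*(U - 4*13) = (3 + U)*(U - 52) = (3 + U)*(-52 + U) = (-52 + U)*(3 + U))
69 + W(38) = 69 + (-156 + 38² - 49*38) = 69 + (-156 + 1444 - 1862) = 69 - 574 = -505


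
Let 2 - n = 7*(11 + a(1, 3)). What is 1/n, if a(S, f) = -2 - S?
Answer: -1/54 ≈ -0.018519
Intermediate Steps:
n = -54 (n = 2 - 7*(11 + (-2 - 1*1)) = 2 - 7*(11 + (-2 - 1)) = 2 - 7*(11 - 3) = 2 - 7*8 = 2 - 1*56 = 2 - 56 = -54)
1/n = 1/(-54) = -1/54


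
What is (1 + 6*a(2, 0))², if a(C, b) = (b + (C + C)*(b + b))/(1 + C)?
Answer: 1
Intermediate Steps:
a(C, b) = (b + 4*C*b)/(1 + C) (a(C, b) = (b + (2*C)*(2*b))/(1 + C) = (b + 4*C*b)/(1 + C))
(1 + 6*a(2, 0))² = (1 + 6*(0*(1 + 4*2)/(1 + 2)))² = (1 + 6*(0*(1 + 8)/3))² = (1 + 6*(0*(⅓)*9))² = (1 + 6*0)² = (1 + 0)² = 1² = 1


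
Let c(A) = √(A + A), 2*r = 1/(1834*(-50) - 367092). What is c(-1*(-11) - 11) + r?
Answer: -1/917584 ≈ -1.0898e-6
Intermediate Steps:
r = -1/917584 (r = 1/(2*(1834*(-50) - 367092)) = 1/(2*(-91700 - 367092)) = (½)/(-458792) = (½)*(-1/458792) = -1/917584 ≈ -1.0898e-6)
c(A) = √2*√A (c(A) = √(2*A) = √2*√A)
c(-1*(-11) - 11) + r = √2*√(-1*(-11) - 11) - 1/917584 = √2*√(11 - 11) - 1/917584 = √2*√0 - 1/917584 = √2*0 - 1/917584 = 0 - 1/917584 = -1/917584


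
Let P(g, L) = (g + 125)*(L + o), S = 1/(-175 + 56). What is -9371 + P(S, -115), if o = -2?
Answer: -2855407/119 ≈ -23995.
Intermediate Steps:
S = -1/119 (S = 1/(-119) = -1/119 ≈ -0.0084034)
P(g, L) = (-2 + L)*(125 + g) (P(g, L) = (g + 125)*(L - 2) = (125 + g)*(-2 + L) = (-2 + L)*(125 + g))
-9371 + P(S, -115) = -9371 + (-250 - 2*(-1/119) + 125*(-115) - 115*(-1/119)) = -9371 + (-250 + 2/119 - 14375 + 115/119) = -9371 - 1740258/119 = -2855407/119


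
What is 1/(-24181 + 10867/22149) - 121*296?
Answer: -19182122059381/535574102 ≈ -35816.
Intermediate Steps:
1/(-24181 + 10867/22149) - 121*296 = 1/(-24181 + 10867*(1/22149)) - 1*35816 = 1/(-24181 + 10867/22149) - 35816 = 1/(-535574102/22149) - 35816 = -22149/535574102 - 35816 = -19182122059381/535574102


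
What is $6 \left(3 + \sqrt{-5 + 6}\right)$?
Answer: $24$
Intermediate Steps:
$6 \left(3 + \sqrt{-5 + 6}\right) = 6 \left(3 + \sqrt{1}\right) = 6 \left(3 + 1\right) = 6 \cdot 4 = 24$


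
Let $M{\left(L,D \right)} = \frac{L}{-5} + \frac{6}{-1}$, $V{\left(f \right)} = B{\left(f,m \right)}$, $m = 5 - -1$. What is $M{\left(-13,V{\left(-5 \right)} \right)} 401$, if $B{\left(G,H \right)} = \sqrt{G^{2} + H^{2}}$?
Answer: $- \frac{6817}{5} \approx -1363.4$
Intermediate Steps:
$m = 6$ ($m = 5 + 1 = 6$)
$V{\left(f \right)} = \sqrt{36 + f^{2}}$ ($V{\left(f \right)} = \sqrt{f^{2} + 6^{2}} = \sqrt{f^{2} + 36} = \sqrt{36 + f^{2}}$)
$M{\left(L,D \right)} = -6 - \frac{L}{5}$ ($M{\left(L,D \right)} = L \left(- \frac{1}{5}\right) + 6 \left(-1\right) = - \frac{L}{5} - 6 = -6 - \frac{L}{5}$)
$M{\left(-13,V{\left(-5 \right)} \right)} 401 = \left(-6 - - \frac{13}{5}\right) 401 = \left(-6 + \frac{13}{5}\right) 401 = \left(- \frac{17}{5}\right) 401 = - \frac{6817}{5}$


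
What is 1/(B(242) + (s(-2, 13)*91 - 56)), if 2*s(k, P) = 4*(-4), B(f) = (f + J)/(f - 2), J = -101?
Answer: -80/62673 ≈ -0.0012765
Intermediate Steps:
B(f) = (-101 + f)/(-2 + f) (B(f) = (f - 101)/(f - 2) = (-101 + f)/(-2 + f))
s(k, P) = -8 (s(k, P) = (4*(-4))/2 = (1/2)*(-16) = -8)
1/(B(242) + (s(-2, 13)*91 - 56)) = 1/((-101 + 242)/(-2 + 242) + (-8*91 - 56)) = 1/(141/240 + (-728 - 56)) = 1/((1/240)*141 - 784) = 1/(47/80 - 784) = 1/(-62673/80) = -80/62673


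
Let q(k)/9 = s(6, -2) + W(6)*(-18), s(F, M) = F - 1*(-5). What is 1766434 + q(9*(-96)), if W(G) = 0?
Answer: 1766533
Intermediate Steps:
s(F, M) = 5 + F (s(F, M) = F + 5 = 5 + F)
q(k) = 99 (q(k) = 9*((5 + 6) + 0*(-18)) = 9*(11 + 0) = 9*11 = 99)
1766434 + q(9*(-96)) = 1766434 + 99 = 1766533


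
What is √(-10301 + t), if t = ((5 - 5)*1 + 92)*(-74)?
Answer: 3*I*√1901 ≈ 130.8*I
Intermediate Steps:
t = -6808 (t = (0*1 + 92)*(-74) = (0 + 92)*(-74) = 92*(-74) = -6808)
√(-10301 + t) = √(-10301 - 6808) = √(-17109) = 3*I*√1901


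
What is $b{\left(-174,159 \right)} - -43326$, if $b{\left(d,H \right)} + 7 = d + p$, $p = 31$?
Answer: $43176$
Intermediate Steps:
$b{\left(d,H \right)} = 24 + d$ ($b{\left(d,H \right)} = -7 + \left(d + 31\right) = -7 + \left(31 + d\right) = 24 + d$)
$b{\left(-174,159 \right)} - -43326 = \left(24 - 174\right) - -43326 = -150 + 43326 = 43176$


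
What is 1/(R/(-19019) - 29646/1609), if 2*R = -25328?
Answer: -30601571/543460898 ≈ -0.056309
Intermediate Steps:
R = -12664 (R = (1/2)*(-25328) = -12664)
1/(R/(-19019) - 29646/1609) = 1/(-12664/(-19019) - 29646/1609) = 1/(-12664*(-1/19019) - 29646*1/1609) = 1/(12664/19019 - 29646/1609) = 1/(-543460898/30601571) = -30601571/543460898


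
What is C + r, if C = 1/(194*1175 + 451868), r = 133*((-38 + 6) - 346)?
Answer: -34177170131/679818 ≈ -50274.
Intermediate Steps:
r = -50274 (r = 133*(-32 - 346) = 133*(-378) = -50274)
C = 1/679818 (C = 1/(227950 + 451868) = 1/679818 ≈ 1.4710e-6)
C + r = 1/679818 - 50274 = -34177170131/679818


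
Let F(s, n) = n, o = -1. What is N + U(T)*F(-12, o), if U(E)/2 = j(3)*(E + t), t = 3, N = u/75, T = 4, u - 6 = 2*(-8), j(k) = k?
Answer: -632/15 ≈ -42.133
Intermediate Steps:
u = -10 (u = 6 + 2*(-8) = 6 - 16 = -10)
N = -2/15 (N = -10/75 = -10*1/75 = -2/15 ≈ -0.13333)
U(E) = 18 + 6*E (U(E) = 2*(3*(E + 3)) = 2*(3*(3 + E)) = 2*(9 + 3*E) = 18 + 6*E)
N + U(T)*F(-12, o) = -2/15 + (18 + 6*4)*(-1) = -2/15 + (18 + 24)*(-1) = -2/15 + 42*(-1) = -2/15 - 42 = -632/15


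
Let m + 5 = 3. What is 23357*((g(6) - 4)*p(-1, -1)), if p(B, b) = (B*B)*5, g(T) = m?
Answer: -700710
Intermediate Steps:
m = -2 (m = -5 + 3 = -2)
g(T) = -2
p(B, b) = 5*B**2 (p(B, b) = B**2*5 = 5*B**2)
23357*((g(6) - 4)*p(-1, -1)) = 23357*((-2 - 4)*(5*(-1)**2)) = 23357*(-30) = -700710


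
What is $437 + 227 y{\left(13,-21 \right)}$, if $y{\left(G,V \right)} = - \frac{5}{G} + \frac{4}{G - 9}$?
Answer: $\frac{7497}{13} \approx 576.69$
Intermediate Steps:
$y{\left(G,V \right)} = - \frac{5}{G} + \frac{4}{-9 + G}$
$437 + 227 y{\left(13,-21 \right)} = 437 + 227 \frac{45 - 13}{13 \left(-9 + 13\right)} = 437 + 227 \frac{45 - 13}{13 \cdot 4} = 437 + 227 \cdot \frac{1}{13} \cdot \frac{1}{4} \cdot 32 = 437 + 227 \cdot \frac{8}{13} = 437 + \frac{1816}{13} = \frac{7497}{13}$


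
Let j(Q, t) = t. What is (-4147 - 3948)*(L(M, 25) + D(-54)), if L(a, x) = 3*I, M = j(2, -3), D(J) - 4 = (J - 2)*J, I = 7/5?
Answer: -24545659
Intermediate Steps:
I = 7/5 (I = 7*(⅕) = 7/5 ≈ 1.4000)
D(J) = 4 + J*(-2 + J) (D(J) = 4 + (J - 2)*J = 4 + (-2 + J)*J = 4 + J*(-2 + J))
M = -3
L(a, x) = 21/5 (L(a, x) = 3*(7/5) = 21/5)
(-4147 - 3948)*(L(M, 25) + D(-54)) = (-4147 - 3948)*(21/5 + (4 + (-54)² - 2*(-54))) = -8095*(21/5 + (4 + 2916 + 108)) = -8095*(21/5 + 3028) = -8095*15161/5 = -24545659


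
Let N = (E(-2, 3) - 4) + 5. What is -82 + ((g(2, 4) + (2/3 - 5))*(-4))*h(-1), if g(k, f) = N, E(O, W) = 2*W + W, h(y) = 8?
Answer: -790/3 ≈ -263.33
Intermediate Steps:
E(O, W) = 3*W
N = 10 (N = (3*3 - 4) + 5 = (9 - 4) + 5 = 5 + 5 = 10)
g(k, f) = 10
-82 + ((g(2, 4) + (2/3 - 5))*(-4))*h(-1) = -82 + ((10 + (2/3 - 5))*(-4))*8 = -82 + ((10 - 13/3)*(-4))*8 = -82 + ((17/3)*(-4))*8 = -82 - 68/3*8 = -82 - 544/3 = -790/3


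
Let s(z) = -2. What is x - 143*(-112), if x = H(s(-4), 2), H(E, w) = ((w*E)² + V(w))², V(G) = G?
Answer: 16340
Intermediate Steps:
H(E, w) = (w + E²*w²)² (H(E, w) = ((w*E)² + w)² = ((E*w)² + w)² = (E²*w² + w)² = (w + E²*w²)²)
x = 324 (x = 2²*(1 + 2*(-2)²)² = 4*(1 + 2*4)² = 4*(1 + 8)² = 4*9² = 4*81 = 324)
x - 143*(-112) = 324 - 143*(-112) = 324 + 16016 = 16340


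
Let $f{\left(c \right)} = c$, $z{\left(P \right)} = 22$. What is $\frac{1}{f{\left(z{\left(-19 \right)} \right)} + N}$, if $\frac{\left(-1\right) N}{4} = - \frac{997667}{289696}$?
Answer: $\frac{6584}{235545} \approx 0.027952$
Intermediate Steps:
$N = \frac{90697}{6584}$ ($N = - 4 \left(- \frac{997667}{289696}\right) = - 4 \left(\left(-997667\right) \frac{1}{289696}\right) = \left(-4\right) \left(- \frac{90697}{26336}\right) = \frac{90697}{6584} \approx 13.775$)
$\frac{1}{f{\left(z{\left(-19 \right)} \right)} + N} = \frac{1}{22 + \frac{90697}{6584}} = \frac{1}{\frac{235545}{6584}} = \frac{6584}{235545}$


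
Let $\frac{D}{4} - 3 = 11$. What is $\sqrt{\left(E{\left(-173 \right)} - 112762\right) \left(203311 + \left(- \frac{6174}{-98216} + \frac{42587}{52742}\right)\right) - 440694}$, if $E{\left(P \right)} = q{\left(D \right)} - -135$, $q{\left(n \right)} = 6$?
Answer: $\frac{5 i \sqrt{384014979341727931204467341}}{647513534} \approx 1.5132 \cdot 10^{5} i$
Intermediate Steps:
$D = 56$ ($D = 12 + 4 \cdot 11 = 12 + 44 = 56$)
$E{\left(P \right)} = 141$ ($E{\left(P \right)} = 6 - -135 = 6 + 135 = 141$)
$\sqrt{\left(E{\left(-173 \right)} - 112762\right) \left(203311 + \left(- \frac{6174}{-98216} + \frac{42587}{52742}\right)\right) - 440694} = \sqrt{\left(141 - 112762\right) \left(203311 + \left(- \frac{6174}{-98216} + \frac{42587}{52742}\right)\right) - 440694} = \sqrt{- 112621 \left(203311 + \left(\left(-6174\right) \left(- \frac{1}{98216}\right) + 42587 \cdot \frac{1}{52742}\right)\right) - 440694} = \sqrt{- 112621 \left(203311 + \left(\frac{3087}{49108} + \frac{42587}{52742}\right)\right) - 440694} = \sqrt{- 112621 \left(203311 + \frac{1127088475}{1295027068}\right) - 440694} = \sqrt{\left(-112621\right) \frac{263294375310623}{1295027068} - 440694} = \sqrt{- \frac{29652475841857672883}{1295027068} - 440694} = \sqrt{- \frac{29653046552516378075}{1295027068}} = \frac{5 i \sqrt{384014979341727931204467341}}{647513534}$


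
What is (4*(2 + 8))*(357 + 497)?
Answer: 34160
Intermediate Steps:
(4*(2 + 8))*(357 + 497) = (4*10)*854 = 40*854 = 34160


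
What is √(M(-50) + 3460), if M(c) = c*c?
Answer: 2*√1490 ≈ 77.201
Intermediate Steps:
M(c) = c²
√(M(-50) + 3460) = √((-50)² + 3460) = √(2500 + 3460) = √5960 = 2*√1490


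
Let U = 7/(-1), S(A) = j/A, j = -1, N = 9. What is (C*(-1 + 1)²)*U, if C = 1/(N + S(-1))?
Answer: 0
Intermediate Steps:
S(A) = -1/A
U = -7 (U = 7*(-1) = -7)
C = ⅒ (C = 1/(9 - 1/(-1)) = 1/(9 - 1*(-1)) = 1/(9 + 1) = 1/10 = ⅒ ≈ 0.10000)
(C*(-1 + 1)²)*U = ((-1 + 1)²/10)*(-7) = ((⅒)*0²)*(-7) = ((⅒)*0)*(-7) = 0*(-7) = 0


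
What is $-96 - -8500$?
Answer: $8404$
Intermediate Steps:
$-96 - -8500 = -96 + 8500 = 8404$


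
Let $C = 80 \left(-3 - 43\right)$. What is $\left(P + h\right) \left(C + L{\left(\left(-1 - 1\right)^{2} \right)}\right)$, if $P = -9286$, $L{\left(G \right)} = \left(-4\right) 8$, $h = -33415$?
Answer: $158506112$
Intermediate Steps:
$L{\left(G \right)} = -32$
$C = -3680$ ($C = 80 \left(-46\right) = -3680$)
$\left(P + h\right) \left(C + L{\left(\left(-1 - 1\right)^{2} \right)}\right) = \left(-9286 - 33415\right) \left(-3680 - 32\right) = \left(-42701\right) \left(-3712\right) = 158506112$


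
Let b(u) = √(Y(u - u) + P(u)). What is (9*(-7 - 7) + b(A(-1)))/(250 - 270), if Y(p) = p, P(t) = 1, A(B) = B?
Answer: 25/4 ≈ 6.2500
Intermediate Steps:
b(u) = 1 (b(u) = √((u - u) + 1) = √(0 + 1) = √1 = 1)
(9*(-7 - 7) + b(A(-1)))/(250 - 270) = (9*(-7 - 7) + 1)/(250 - 270) = (9*(-14) + 1)/(-20) = (-126 + 1)*(-1/20) = -125*(-1/20) = 25/4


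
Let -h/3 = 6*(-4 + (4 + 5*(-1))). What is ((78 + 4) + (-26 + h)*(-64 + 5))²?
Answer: 13645636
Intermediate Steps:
h = 90 (h = -18*(-4 + (4 + 5*(-1))) = -18*(-4 + (4 - 5)) = -18*(-4 - 1) = -18*(-5) = -3*(-30) = 90)
((78 + 4) + (-26 + h)*(-64 + 5))² = ((78 + 4) + (-26 + 90)*(-64 + 5))² = (82 + 64*(-59))² = (82 - 3776)² = (-3694)² = 13645636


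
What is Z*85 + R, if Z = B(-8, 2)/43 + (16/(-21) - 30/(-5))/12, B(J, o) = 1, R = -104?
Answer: -351737/5418 ≈ -64.920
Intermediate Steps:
Z = 2491/5418 (Z = 1/43 + (16/(-21) - 30/(-5))/12 = 1*(1/43) + (16*(-1/21) - 30*(-⅕))*(1/12) = 1/43 + (-16/21 + 6)*(1/12) = 1/43 + (110/21)*(1/12) = 1/43 + 55/126 = 2491/5418 ≈ 0.45976)
Z*85 + R = (2491/5418)*85 - 104 = 211735/5418 - 104 = -351737/5418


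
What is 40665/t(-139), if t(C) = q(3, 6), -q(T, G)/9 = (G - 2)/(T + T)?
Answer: -13555/2 ≈ -6777.5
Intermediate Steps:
q(T, G) = -9*(-2 + G)/(2*T) (q(T, G) = -9*(G - 2)/(T + T) = -9*(-2 + G)/(2*T))
t(C) = -6 (t(C) = (9/2)*(2 - 1*6)/3 = (9/2)*(1/3)*(2 - 6) = (9/2)*(1/3)*(-4) = -6)
40665/t(-139) = 40665/(-6) = 40665*(-1/6) = -13555/2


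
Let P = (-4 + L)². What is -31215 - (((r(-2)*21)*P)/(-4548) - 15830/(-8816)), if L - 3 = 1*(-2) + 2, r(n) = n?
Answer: -52151793093/1670632 ≈ -31217.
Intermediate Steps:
L = 3 (L = 3 + (1*(-2) + 2) = 3 + (-2 + 2) = 3 + 0 = 3)
P = 1 (P = (-4 + 3)² = (-1)² = 1)
-31215 - (((r(-2)*21)*P)/(-4548) - 15830/(-8816)) = -31215 - ((-2*21*1)/(-4548) - 15830/(-8816)) = -31215 - (-42*1*(-1/4548) - 15830*(-1/8816)) = -31215 - (-42*(-1/4548) + 7915/4408) = -31215 - (7/758 + 7915/4408) = -31215 - 1*3015213/1670632 = -31215 - 3015213/1670632 = -52151793093/1670632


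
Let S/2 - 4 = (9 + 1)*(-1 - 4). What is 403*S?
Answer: -37076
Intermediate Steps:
S = -92 (S = 8 + 2*((9 + 1)*(-1 - 4)) = 8 + 2*(10*(-5)) = 8 + 2*(-50) = 8 - 100 = -92)
403*S = 403*(-92) = -37076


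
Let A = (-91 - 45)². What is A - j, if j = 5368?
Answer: 13128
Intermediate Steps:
A = 18496 (A = (-136)² = 18496)
A - j = 18496 - 1*5368 = 18496 - 5368 = 13128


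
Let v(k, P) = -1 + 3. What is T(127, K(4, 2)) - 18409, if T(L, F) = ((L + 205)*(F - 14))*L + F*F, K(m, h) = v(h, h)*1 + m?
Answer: -355685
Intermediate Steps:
v(k, P) = 2
K(m, h) = 2 + m (K(m, h) = 2*1 + m = 2 + m)
T(L, F) = F**2 + L*(-14 + F)*(205 + L) (T(L, F) = ((205 + L)*(-14 + F))*L + F**2 = ((-14 + F)*(205 + L))*L + F**2 = L*(-14 + F)*(205 + L) + F**2 = F**2 + L*(-14 + F)*(205 + L))
T(127, K(4, 2)) - 18409 = ((2 + 4)**2 - 2870*127 - 14*127**2 + (2 + 4)*127**2 + 205*(2 + 4)*127) - 18409 = (6**2 - 364490 - 14*16129 + 6*16129 + 205*6*127) - 18409 = (36 - 364490 - 225806 + 96774 + 156210) - 18409 = -337276 - 18409 = -355685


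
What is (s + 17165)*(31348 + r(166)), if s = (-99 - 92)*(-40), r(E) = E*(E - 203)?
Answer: 625234830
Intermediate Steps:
r(E) = E*(-203 + E)
s = 7640 (s = -191*(-40) = 7640)
(s + 17165)*(31348 + r(166)) = (7640 + 17165)*(31348 + 166*(-203 + 166)) = 24805*(31348 + 166*(-37)) = 24805*(31348 - 6142) = 24805*25206 = 625234830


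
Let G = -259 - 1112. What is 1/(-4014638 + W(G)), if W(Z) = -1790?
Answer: -1/4016428 ≈ -2.4898e-7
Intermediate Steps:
G = -1371
1/(-4014638 + W(G)) = 1/(-4014638 - 1790) = 1/(-4016428) = -1/4016428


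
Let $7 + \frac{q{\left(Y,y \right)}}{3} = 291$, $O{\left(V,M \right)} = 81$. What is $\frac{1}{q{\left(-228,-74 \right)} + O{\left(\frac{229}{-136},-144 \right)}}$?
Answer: $\frac{1}{933} \approx 0.0010718$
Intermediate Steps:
$q{\left(Y,y \right)} = 852$ ($q{\left(Y,y \right)} = -21 + 3 \cdot 291 = -21 + 873 = 852$)
$\frac{1}{q{\left(-228,-74 \right)} + O{\left(\frac{229}{-136},-144 \right)}} = \frac{1}{852 + 81} = \frac{1}{933}$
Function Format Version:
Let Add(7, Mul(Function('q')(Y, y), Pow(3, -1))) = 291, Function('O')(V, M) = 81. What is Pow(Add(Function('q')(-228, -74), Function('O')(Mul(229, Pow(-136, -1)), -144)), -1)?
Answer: Rational(1, 933) ≈ 0.0010718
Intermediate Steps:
Function('q')(Y, y) = 852 (Function('q')(Y, y) = Add(-21, Mul(3, 291)) = Add(-21, 873) = 852)
Pow(Add(Function('q')(-228, -74), Function('O')(Mul(229, Pow(-136, -1)), -144)), -1) = Pow(Add(852, 81), -1) = Pow(933, -1) = Rational(1, 933)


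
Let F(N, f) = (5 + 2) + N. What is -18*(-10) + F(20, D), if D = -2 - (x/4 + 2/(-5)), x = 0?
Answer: 207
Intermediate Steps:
D = -8/5 (D = -2 - (0/4 + 2/(-5)) = -2 - (0*(¼) + 2*(-⅕)) = -2 - (0 - ⅖) = -2 - 1*(-⅖) = -2 + ⅖ = -8/5 ≈ -1.6000)
F(N, f) = 7 + N
-18*(-10) + F(20, D) = -18*(-10) + (7 + 20) = 180 + 27 = 207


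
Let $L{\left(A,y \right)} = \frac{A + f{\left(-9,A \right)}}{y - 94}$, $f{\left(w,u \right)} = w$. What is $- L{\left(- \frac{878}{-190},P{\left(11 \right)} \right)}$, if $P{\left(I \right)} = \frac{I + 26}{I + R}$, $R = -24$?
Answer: $- \frac{5408}{119605} \approx -0.045215$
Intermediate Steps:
$P{\left(I \right)} = \frac{26 + I}{-24 + I}$ ($P{\left(I \right)} = \frac{I + 26}{I - 24} = \frac{26 + I}{-24 + I}$)
$L{\left(A,y \right)} = \frac{-9 + A}{-94 + y}$ ($L{\left(A,y \right)} = \frac{A - 9}{y - 94} = \frac{-9 + A}{-94 + y}$)
$- L{\left(- \frac{878}{-190},P{\left(11 \right)} \right)} = - \frac{-9 - \frac{878}{-190}}{-94 + \frac{26 + 11}{-24 + 11}} = - \frac{-9 - - \frac{439}{95}}{-94 + \frac{1}{-13} \cdot 37} = - \frac{-9 + \frac{439}{95}}{-94 - \frac{37}{13}} = - \frac{-416}{\left(-94 - \frac{37}{13}\right) 95} = - \frac{-416}{\left(- \frac{1259}{13}\right) 95} = - \frac{\left(-13\right) \left(-416\right)}{1259 \cdot 95} = \left(-1\right) \frac{5408}{119605} = - \frac{5408}{119605}$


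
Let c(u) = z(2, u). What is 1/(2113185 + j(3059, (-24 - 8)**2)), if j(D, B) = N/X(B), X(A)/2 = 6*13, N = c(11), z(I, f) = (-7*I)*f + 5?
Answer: 156/329656711 ≈ 4.7322e-7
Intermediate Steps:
z(I, f) = 5 - 7*I*f (z(I, f) = -7*I*f + 5 = 5 - 7*I*f)
c(u) = 5 - 14*u (c(u) = 5 - 7*2*u = 5 - 14*u)
N = -149 (N = 5 - 14*11 = 5 - 154 = -149)
X(A) = 156 (X(A) = 2*(6*13) = 2*78 = 156)
j(D, B) = -149/156
1/(2113185 + j(3059, (-24 - 8)**2)) = 1/(2113185 - 149/156) = 1/(329656711/156) = 156/329656711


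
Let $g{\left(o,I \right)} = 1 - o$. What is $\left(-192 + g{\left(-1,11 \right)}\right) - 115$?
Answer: $-305$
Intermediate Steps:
$\left(-192 + g{\left(-1,11 \right)}\right) - 115 = \left(-192 + \left(1 - -1\right)\right) - 115 = \left(-192 + \left(1 + 1\right)\right) - 115 = \left(-192 + 2\right) - 115 = -190 - 115 = -305$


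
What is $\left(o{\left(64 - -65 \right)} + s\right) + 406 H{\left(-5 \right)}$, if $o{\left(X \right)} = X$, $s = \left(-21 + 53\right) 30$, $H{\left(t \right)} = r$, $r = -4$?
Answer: $-535$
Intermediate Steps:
$H{\left(t \right)} = -4$
$s = 960$ ($s = 32 \cdot 30 = 960$)
$\left(o{\left(64 - -65 \right)} + s\right) + 406 H{\left(-5 \right)} = \left(\left(64 - -65\right) + 960\right) + 406 \left(-4\right) = \left(\left(64 + 65\right) + 960\right) - 1624 = \left(129 + 960\right) - 1624 = 1089 - 1624 = -535$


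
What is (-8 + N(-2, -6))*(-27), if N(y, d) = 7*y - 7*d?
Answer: -540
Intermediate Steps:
N(y, d) = -7*d + 7*y
(-8 + N(-2, -6))*(-27) = (-8 + (-7*(-6) + 7*(-2)))*(-27) = (-8 + (42 - 14))*(-27) = (-8 + 28)*(-27) = 20*(-27) = -540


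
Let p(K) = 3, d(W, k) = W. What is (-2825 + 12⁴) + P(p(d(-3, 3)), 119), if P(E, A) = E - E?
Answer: 17911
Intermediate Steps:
P(E, A) = 0
(-2825 + 12⁴) + P(p(d(-3, 3)), 119) = (-2825 + 12⁴) + 0 = (-2825 + 20736) + 0 = 17911 + 0 = 17911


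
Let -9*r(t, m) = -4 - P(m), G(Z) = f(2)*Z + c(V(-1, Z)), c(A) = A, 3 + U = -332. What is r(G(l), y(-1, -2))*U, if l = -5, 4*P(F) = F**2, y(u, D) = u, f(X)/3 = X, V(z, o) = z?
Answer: -5695/36 ≈ -158.19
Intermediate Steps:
f(X) = 3*X
P(F) = F**2/4
U = -335 (U = -3 - 332 = -335)
G(Z) = -1 + 6*Z (G(Z) = (3*2)*Z - 1 = 6*Z - 1 = -1 + 6*Z)
r(t, m) = 4/9 + m**2/36 (r(t, m) = -(-4 - m**2/4)/9 = 4/9 + m**2/36)
r(G(l), y(-1, -2))*U = (4/9 + (1/36)*(-1)**2)*(-335) = (4/9 + (1/36)*1)*(-335) = (4/9 + 1/36)*(-335) = (17/36)*(-335) = -5695/36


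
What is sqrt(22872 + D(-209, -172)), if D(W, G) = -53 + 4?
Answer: sqrt(22823) ≈ 151.07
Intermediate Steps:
D(W, G) = -49
sqrt(22872 + D(-209, -172)) = sqrt(22872 - 49) = sqrt(22823)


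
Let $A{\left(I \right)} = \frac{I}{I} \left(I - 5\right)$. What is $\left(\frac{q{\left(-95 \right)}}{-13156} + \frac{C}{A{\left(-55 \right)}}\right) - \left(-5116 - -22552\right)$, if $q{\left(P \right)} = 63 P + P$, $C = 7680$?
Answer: $- \frac{57766476}{3289} \approx -17564.0$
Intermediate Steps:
$A{\left(I \right)} = -5 + I$ ($A{\left(I \right)} = 1 \left(-5 + I\right) = -5 + I$)
$q{\left(P \right)} = 64 P$
$\left(\frac{q{\left(-95 \right)}}{-13156} + \frac{C}{A{\left(-55 \right)}}\right) - \left(-5116 - -22552\right) = \left(\frac{64 \left(-95\right)}{-13156} + \frac{7680}{-5 - 55}\right) - \left(-5116 - -22552\right) = \left(\left(-6080\right) \left(- \frac{1}{13156}\right) + \frac{7680}{-60}\right) - \left(-5116 + 22552\right) = \left(\frac{1520}{3289} + 7680 \left(- \frac{1}{60}\right)\right) - 17436 = \left(\frac{1520}{3289} - 128\right) - 17436 = - \frac{419472}{3289} - 17436 = - \frac{57766476}{3289}$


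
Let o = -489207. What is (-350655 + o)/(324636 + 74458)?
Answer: -419931/199547 ≈ -2.1044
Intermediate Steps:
(-350655 + o)/(324636 + 74458) = (-350655 - 489207)/(324636 + 74458) = -839862/399094 = -839862*1/399094 = -419931/199547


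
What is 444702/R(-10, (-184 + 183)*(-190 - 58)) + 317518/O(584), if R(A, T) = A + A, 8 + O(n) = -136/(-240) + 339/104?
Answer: -6401008161/65110 ≈ -98311.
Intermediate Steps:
O(n) = -6511/1560 (O(n) = -8 + (-136/(-240) + 339/104) = -8 + (-136*(-1/240) + 339*(1/104)) = -8 + (17/30 + 339/104) = -8 + 5969/1560 = -6511/1560)
R(A, T) = 2*A
444702/R(-10, (-184 + 183)*(-190 - 58)) + 317518/O(584) = 444702/((2*(-10))) + 317518/(-6511/1560) = 444702/(-20) + 317518*(-1560/6511) = 444702*(-1/20) - 495328080/6511 = -222351/10 - 495328080/6511 = -6401008161/65110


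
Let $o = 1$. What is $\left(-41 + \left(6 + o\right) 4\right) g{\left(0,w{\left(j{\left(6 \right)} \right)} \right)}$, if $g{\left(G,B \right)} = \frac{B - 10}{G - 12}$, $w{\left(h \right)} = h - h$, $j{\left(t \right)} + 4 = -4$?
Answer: $- \frac{65}{6} \approx -10.833$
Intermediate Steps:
$j{\left(t \right)} = -8$ ($j{\left(t \right)} = -4 - 4 = -8$)
$w{\left(h \right)} = 0$
$g{\left(G,B \right)} = \frac{-10 + B}{-12 + G}$
$\left(-41 + \left(6 + o\right) 4\right) g{\left(0,w{\left(j{\left(6 \right)} \right)} \right)} = \left(-41 + \left(6 + 1\right) 4\right) \frac{-10 + 0}{-12 + 0} = \left(-41 + 7 \cdot 4\right) \frac{1}{-12} \left(-10\right) = \left(-41 + 28\right) \left(\left(- \frac{1}{12}\right) \left(-10\right)\right) = \left(-13\right) \frac{5}{6} = - \frac{65}{6}$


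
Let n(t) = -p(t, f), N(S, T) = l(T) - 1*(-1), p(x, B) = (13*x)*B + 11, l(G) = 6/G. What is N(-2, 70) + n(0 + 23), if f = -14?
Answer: 146163/35 ≈ 4176.1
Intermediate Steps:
p(x, B) = 11 + 13*B*x (p(x, B) = 13*B*x + 11 = 11 + 13*B*x)
N(S, T) = 1 + 6/T (N(S, T) = 6/T - 1*(-1) = 6/T + 1 = 1 + 6/T)
n(t) = -11 + 182*t (n(t) = -(11 + 13*(-14)*t) = -(11 - 182*t) = -11 + 182*t)
N(-2, 70) + n(0 + 23) = (6 + 70)/70 + (-11 + 182*(0 + 23)) = (1/70)*76 + (-11 + 182*23) = 38/35 + (-11 + 4186) = 38/35 + 4175 = 146163/35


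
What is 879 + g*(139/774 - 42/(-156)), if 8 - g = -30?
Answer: 4508053/5031 ≈ 896.05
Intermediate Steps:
g = 38 (g = 8 - 1*(-30) = 8 + 30 = 38)
879 + g*(139/774 - 42/(-156)) = 879 + 38*(139/774 - 42/(-156)) = 879 + 38*(139*(1/774) - 42*(-1/156)) = 879 + 38*(139/774 + 7/26) = 879 + 38*(2258/5031) = 879 + 85804/5031 = 4508053/5031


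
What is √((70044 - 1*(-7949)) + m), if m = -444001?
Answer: 2*I*√91502 ≈ 604.99*I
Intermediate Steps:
√((70044 - 1*(-7949)) + m) = √((70044 - 1*(-7949)) - 444001) = √((70044 + 7949) - 444001) = √(77993 - 444001) = √(-366008) = 2*I*√91502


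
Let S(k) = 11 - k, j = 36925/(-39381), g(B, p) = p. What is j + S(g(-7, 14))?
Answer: -155068/39381 ≈ -3.9376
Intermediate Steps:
j = -36925/39381 (j = 36925*(-1/39381) = -36925/39381 ≈ -0.93763)
j + S(g(-7, 14)) = -36925/39381 + (11 - 1*14) = -36925/39381 + (11 - 14) = -36925/39381 - 3 = -155068/39381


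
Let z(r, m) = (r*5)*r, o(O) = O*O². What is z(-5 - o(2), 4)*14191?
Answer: 11991395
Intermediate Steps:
o(O) = O³
z(r, m) = 5*r² (z(r, m) = (5*r)*r = 5*r²)
z(-5 - o(2), 4)*14191 = (5*(-5 - 1*2³)²)*14191 = (5*(-5 - 1*8)²)*14191 = (5*(-5 - 8)²)*14191 = (5*(-13)²)*14191 = (5*169)*14191 = 845*14191 = 11991395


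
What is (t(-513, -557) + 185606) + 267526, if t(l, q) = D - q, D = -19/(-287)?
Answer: 130208762/287 ≈ 4.5369e+5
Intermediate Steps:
D = 19/287 (D = -19*(-1/287) = 19/287 ≈ 0.066202)
t(l, q) = 19/287 - q
(t(-513, -557) + 185606) + 267526 = ((19/287 - 1*(-557)) + 185606) + 267526 = ((19/287 + 557) + 185606) + 267526 = (159878/287 + 185606) + 267526 = 53428800/287 + 267526 = 130208762/287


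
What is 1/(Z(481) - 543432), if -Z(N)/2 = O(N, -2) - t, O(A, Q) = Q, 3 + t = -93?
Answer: -1/543620 ≈ -1.8395e-6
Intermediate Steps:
t = -96 (t = -3 - 93 = -96)
Z(N) = -188 (Z(N) = -2*(-2 - 1*(-96)) = -2*(-2 + 96) = -2*94 = -188)
1/(Z(481) - 543432) = 1/(-188 - 543432) = 1/(-543620) = -1/543620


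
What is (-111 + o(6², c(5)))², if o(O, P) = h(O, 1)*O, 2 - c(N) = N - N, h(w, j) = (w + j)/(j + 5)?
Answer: 12321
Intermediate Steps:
h(w, j) = (j + w)/(5 + j)
c(N) = 2 (c(N) = 2 - (N - N) = 2 - 1*0 = 2 + 0 = 2)
o(O, P) = O*(⅙ + O/6) (o(O, P) = ((1 + O)/(5 + 1))*O = ((1 + O)/6)*O = (⅙ + O/6)*O = O*(⅙ + O/6))
(-111 + o(6², c(5)))² = (-111 + (⅙)*6²*(1 + 6²))² = (-111 + (⅙)*36*(1 + 36))² = (-111 + (⅙)*36*37)² = (-111 + 222)² = 111² = 12321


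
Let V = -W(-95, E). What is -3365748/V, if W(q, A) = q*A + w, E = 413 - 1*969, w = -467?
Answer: 373972/5817 ≈ 64.290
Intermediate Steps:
E = -556 (E = 413 - 969 = -556)
W(q, A) = -467 + A*q (W(q, A) = q*A - 467 = A*q - 467 = -467 + A*q)
V = -52353 (V = -(-467 - 556*(-95)) = -(-467 + 52820) = -1*52353 = -52353)
-3365748/V = -3365748/(-52353) = -3365748*(-1/52353) = 373972/5817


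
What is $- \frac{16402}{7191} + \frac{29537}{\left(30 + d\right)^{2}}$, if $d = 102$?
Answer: $- \frac{8154209}{13921776} \approx -0.58572$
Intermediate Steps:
$- \frac{16402}{7191} + \frac{29537}{\left(30 + d\right)^{2}} = - \frac{16402}{7191} + \frac{29537}{\left(30 + 102\right)^{2}} = \left(-16402\right) \frac{1}{7191} + \frac{29537}{132^{2}} = - \frac{16402}{7191} + \frac{29537}{17424} = - \frac{8154209}{13921776}$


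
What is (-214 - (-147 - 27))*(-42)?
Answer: 1680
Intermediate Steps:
(-214 - (-147 - 27))*(-42) = (-214 - 1*(-174))*(-42) = (-214 + 174)*(-42) = -40*(-42) = 1680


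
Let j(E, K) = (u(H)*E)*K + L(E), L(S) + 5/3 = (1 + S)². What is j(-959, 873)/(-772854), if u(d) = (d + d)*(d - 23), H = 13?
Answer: -655774747/2318562 ≈ -282.84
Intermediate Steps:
L(S) = -5/3 + (1 + S)²
u(d) = 2*d*(-23 + d) (u(d) = (2*d)*(-23 + d) = 2*d*(-23 + d))
j(E, K) = -5/3 + (1 + E)² - 260*E*K (j(E, K) = ((2*13*(-23 + 13))*E)*K + (-5/3 + (1 + E)²) = ((2*13*(-10))*E)*K + (-5/3 + (1 + E)²) = (-260*E)*K + (-5/3 + (1 + E)²) = -260*E*K + (-5/3 + (1 + E)²) = -5/3 + (1 + E)² - 260*E*K)
j(-959, 873)/(-772854) = (-5/3 + (1 - 959)² - 260*(-959)*873)/(-772854) = (-5/3 + (-958)² + 217673820)*(-1/772854) = (-5/3 + 917764 + 217673820)*(-1/772854) = (655774747/3)*(-1/772854) = -655774747/2318562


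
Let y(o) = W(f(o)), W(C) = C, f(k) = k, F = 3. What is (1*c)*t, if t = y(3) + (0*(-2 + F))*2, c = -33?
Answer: -99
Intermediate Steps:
y(o) = o
t = 3 (t = 3 + (0*(-2 + 3))*2 = 3 + (0*1)*2 = 3 + 0*2 = 3 + 0 = 3)
(1*c)*t = (1*(-33))*3 = -33*3 = -99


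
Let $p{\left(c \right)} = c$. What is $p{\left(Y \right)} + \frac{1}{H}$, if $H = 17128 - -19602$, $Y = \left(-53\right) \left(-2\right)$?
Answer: $\frac{3893381}{36730} \approx 106.0$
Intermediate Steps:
$Y = 106$
$H = 36730$ ($H = 17128 + 19602 = 36730$)
$p{\left(Y \right)} + \frac{1}{H} = 106 + \frac{1}{36730} = \frac{3893381}{36730}$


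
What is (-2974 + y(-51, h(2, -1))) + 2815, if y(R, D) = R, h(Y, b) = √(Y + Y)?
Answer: -210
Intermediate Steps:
h(Y, b) = √2*√Y (h(Y, b) = √(2*Y) = √2*√Y)
(-2974 + y(-51, h(2, -1))) + 2815 = (-2974 - 51) + 2815 = -3025 + 2815 = -210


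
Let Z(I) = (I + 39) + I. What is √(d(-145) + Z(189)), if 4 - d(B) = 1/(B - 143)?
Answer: √242498/24 ≈ 20.518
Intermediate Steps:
d(B) = 4 - 1/(-143 + B) (d(B) = 4 - 1/(B - 143) = 4 - 1/(-143 + B))
Z(I) = 39 + 2*I (Z(I) = (39 + I) + I = 39 + 2*I)
√(d(-145) + Z(189)) = √((-573 + 4*(-145))/(-143 - 145) + (39 + 2*189)) = √((-573 - 580)/(-288) + (39 + 378)) = √(-1/288*(-1153) + 417) = √(1153/288 + 417) = √(121249/288) = √242498/24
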